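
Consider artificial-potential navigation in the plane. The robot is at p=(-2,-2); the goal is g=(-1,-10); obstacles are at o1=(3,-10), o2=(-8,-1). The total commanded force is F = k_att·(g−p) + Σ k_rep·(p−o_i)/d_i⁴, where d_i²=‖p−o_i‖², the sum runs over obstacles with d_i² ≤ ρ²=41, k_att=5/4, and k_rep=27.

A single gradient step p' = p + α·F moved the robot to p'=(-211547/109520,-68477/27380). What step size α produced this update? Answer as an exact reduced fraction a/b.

F_att = 5/4·(g−p) = 5/4·(1,-8) = (1.2500,-10.0000)
o1: d²=89 > ρ²=41 → inactive
o2: d²=37 ≤ ρ²=41; F_rep = 27·(6,-1)/37² = (0.1183,-0.0197)
F = F_att + ΣF_rep = (1.3683,-10.0197)
Δp = p'−p = (0.0684,-0.5010); α = Δx/Fx = (7493/109520) / (7493/5476) = 1/20
check: Δy/Fy = (-13717/27380) / (-13717/1369) = 1/20 ✓

α = 1/20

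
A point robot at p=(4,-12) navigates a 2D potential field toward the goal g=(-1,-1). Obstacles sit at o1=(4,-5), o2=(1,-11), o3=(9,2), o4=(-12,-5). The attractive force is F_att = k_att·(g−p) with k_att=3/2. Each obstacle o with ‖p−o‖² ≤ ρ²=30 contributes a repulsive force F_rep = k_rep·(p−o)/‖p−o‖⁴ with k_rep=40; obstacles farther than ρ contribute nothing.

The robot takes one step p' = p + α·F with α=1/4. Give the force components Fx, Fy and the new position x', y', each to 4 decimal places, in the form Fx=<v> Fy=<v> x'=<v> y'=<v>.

Fx=-6.3000 Fy=16.1000 x'=2.4250 y'=-7.9750

F_att = 3/2·(g−p) = 3/2·(-5,11) = (-7.5000,16.5000)
o1: d²=49 > ρ²=30 → inactive
o2: d²=10 ≤ ρ²=30; F_rep = 40·(3,-1)/10² = (1.2000,-0.4000)
o3: d²=221 > ρ²=30 → inactive
o4: d²=305 > ρ²=30 → inactive
F = F_att + ΣF_rep = (-6.3000,16.1000)
p' = p + 1/4·F = (2.4250,-7.9750)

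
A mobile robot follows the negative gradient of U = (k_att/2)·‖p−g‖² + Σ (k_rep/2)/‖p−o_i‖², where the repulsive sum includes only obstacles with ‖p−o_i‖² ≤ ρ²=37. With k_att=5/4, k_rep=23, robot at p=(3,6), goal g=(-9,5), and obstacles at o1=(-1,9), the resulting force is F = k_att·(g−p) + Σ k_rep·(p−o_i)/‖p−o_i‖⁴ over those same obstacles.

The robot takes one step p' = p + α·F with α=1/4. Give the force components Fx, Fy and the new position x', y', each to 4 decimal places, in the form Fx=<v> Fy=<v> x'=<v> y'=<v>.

F_att = 5/4·(g−p) = 5/4·(-12,-1) = (-15.0000,-1.2500)
o1: d²=25 ≤ ρ²=37; F_rep = 23·(4,-3)/25² = (0.1472,-0.1104)
F = F_att + ΣF_rep = (-14.8528,-1.3604)
p' = p + 1/4·F = (-0.7132,5.6599)

Fx=-14.8528 Fy=-1.3604 x'=-0.7132 y'=5.6599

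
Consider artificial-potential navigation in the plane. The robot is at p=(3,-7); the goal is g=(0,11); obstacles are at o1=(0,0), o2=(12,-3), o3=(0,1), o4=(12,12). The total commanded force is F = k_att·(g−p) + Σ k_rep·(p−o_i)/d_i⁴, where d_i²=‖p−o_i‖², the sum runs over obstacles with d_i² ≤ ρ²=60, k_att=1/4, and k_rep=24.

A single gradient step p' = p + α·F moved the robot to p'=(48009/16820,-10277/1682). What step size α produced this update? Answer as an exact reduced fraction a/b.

F_att = 1/4·(g−p) = 1/4·(-3,18) = (-0.7500,4.5000)
o1: d²=58 ≤ ρ²=60; F_rep = 24·(3,-7)/58² = (0.0214,-0.0499)
o2: d²=97 > ρ²=60 → inactive
o3: d²=73 > ρ²=60 → inactive
o4: d²=442 > ρ²=60 → inactive
F = F_att + ΣF_rep = (-0.7286,4.4501)
Δp = p'−p = (-0.1457,0.8900); α = Δx/Fx = (-2451/16820) / (-2451/3364) = 1/5
check: Δy/Fy = (1497/1682) / (7485/1682) = 1/5 ✓

α = 1/5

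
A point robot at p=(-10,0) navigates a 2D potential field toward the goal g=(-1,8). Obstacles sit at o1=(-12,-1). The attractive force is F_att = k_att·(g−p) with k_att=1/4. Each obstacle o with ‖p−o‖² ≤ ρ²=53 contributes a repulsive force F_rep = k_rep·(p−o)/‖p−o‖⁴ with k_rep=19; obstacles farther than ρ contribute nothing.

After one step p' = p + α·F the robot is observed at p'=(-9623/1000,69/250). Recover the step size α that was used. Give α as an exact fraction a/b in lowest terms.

α = 1/10

F_att = 1/4·(g−p) = 1/4·(9,8) = (2.2500,2.0000)
o1: d²=5 ≤ ρ²=53; F_rep = 19·(2,1)/5² = (1.5200,0.7600)
F = F_att + ΣF_rep = (3.7700,2.7600)
Δp = p'−p = (0.3770,0.2760); α = Δx/Fx = (377/1000) / (377/100) = 1/10
check: Δy/Fy = (69/250) / (69/25) = 1/10 ✓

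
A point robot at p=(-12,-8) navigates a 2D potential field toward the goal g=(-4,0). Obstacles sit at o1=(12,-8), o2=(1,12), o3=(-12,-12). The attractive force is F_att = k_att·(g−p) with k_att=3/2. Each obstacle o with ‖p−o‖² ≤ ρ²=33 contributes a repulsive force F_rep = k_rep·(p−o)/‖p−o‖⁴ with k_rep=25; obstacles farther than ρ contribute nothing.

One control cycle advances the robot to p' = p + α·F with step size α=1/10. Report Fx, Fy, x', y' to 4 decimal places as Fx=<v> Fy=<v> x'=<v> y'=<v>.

F_att = 3/2·(g−p) = 3/2·(8,8) = (12.0000,12.0000)
o1: d²=576 > ρ²=33 → inactive
o2: d²=569 > ρ²=33 → inactive
o3: d²=16 ≤ ρ²=33; F_rep = 25·(0,4)/16² = (0.0000,0.3906)
F = F_att + ΣF_rep = (12.0000,12.3906)
p' = p + 1/10·F = (-10.8000,-6.7609)

Fx=12.0000 Fy=12.3906 x'=-10.8000 y'=-6.7609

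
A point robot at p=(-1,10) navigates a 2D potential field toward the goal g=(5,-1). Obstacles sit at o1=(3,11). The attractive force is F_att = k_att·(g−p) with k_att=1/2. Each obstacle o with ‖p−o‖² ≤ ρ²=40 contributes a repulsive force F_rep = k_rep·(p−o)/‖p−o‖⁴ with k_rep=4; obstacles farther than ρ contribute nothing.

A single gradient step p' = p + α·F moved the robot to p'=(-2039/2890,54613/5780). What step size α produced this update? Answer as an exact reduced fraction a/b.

F_att = 1/2·(g−p) = 1/2·(6,-11) = (3.0000,-5.5000)
o1: d²=17 ≤ ρ²=40; F_rep = 4·(-4,-1)/17² = (-0.0554,-0.0138)
F = F_att + ΣF_rep = (2.9446,-5.5138)
Δp = p'−p = (0.2945,-0.5514); α = Δx/Fx = (851/2890) / (851/289) = 1/10
check: Δy/Fy = (-3187/5780) / (-3187/578) = 1/10 ✓

α = 1/10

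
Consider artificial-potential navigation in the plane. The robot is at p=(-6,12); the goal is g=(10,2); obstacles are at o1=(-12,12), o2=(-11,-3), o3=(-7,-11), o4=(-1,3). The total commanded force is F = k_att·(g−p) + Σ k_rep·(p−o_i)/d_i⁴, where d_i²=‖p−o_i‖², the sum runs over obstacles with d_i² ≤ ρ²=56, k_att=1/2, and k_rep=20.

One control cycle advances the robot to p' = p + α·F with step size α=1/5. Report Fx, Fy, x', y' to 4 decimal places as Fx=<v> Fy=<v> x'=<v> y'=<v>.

F_att = 1/2·(g−p) = 1/2·(16,-10) = (8.0000,-5.0000)
o1: d²=36 ≤ ρ²=56; F_rep = 20·(6,0)/36² = (0.0926,0.0000)
o2: d²=250 > ρ²=56 → inactive
o3: d²=530 > ρ²=56 → inactive
o4: d²=106 > ρ²=56 → inactive
F = F_att + ΣF_rep = (8.0926,-5.0000)
p' = p + 1/5·F = (-4.3815,11.0000)

Fx=8.0926 Fy=-5.0000 x'=-4.3815 y'=11.0000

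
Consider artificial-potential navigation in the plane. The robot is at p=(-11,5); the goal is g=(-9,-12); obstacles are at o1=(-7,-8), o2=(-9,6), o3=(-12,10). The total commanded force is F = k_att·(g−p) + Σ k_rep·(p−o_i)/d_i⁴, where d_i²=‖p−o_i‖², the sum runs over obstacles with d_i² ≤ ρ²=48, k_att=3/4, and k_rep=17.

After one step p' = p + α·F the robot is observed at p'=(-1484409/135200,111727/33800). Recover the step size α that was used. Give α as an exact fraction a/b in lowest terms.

α = 1/8

F_att = 3/4·(g−p) = 3/4·(2,-17) = (1.5000,-12.7500)
o1: d²=185 > ρ²=48 → inactive
o2: d²=5 ≤ ρ²=48; F_rep = 17·(-2,-1)/5² = (-1.3600,-0.6800)
o3: d²=26 ≤ ρ²=48; F_rep = 17·(1,-5)/26² = (0.0251,-0.1257)
F = F_att + ΣF_rep = (0.1651,-13.5557)
Δp = p'−p = (0.0206,-1.6945); α = Δx/Fx = (2791/135200) / (2791/16900) = 1/8
check: Δy/Fy = (-57273/33800) / (-57273/4225) = 1/8 ✓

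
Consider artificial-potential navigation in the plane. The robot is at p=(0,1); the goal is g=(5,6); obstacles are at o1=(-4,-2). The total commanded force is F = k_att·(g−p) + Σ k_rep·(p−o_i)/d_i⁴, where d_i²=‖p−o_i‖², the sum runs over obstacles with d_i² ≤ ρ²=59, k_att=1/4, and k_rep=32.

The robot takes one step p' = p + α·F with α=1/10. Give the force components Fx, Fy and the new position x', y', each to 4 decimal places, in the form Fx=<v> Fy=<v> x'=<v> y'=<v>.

F_att = 1/4·(g−p) = 1/4·(5,5) = (1.2500,1.2500)
o1: d²=25 ≤ ρ²=59; F_rep = 32·(4,3)/25² = (0.2048,0.1536)
F = F_att + ΣF_rep = (1.4548,1.4036)
p' = p + 1/10·F = (0.1455,1.1404)

Fx=1.4548 Fy=1.4036 x'=0.1455 y'=1.1404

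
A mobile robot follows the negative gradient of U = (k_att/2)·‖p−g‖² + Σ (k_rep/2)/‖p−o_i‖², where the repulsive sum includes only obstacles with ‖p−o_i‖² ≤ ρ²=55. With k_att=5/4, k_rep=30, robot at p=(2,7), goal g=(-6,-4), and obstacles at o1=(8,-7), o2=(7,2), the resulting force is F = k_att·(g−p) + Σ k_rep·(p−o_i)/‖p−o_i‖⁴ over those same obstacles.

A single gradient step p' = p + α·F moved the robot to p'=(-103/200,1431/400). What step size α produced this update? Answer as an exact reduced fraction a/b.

F_att = 5/4·(g−p) = 5/4·(-8,-11) = (-10.0000,-13.7500)
o1: d²=232 > ρ²=55 → inactive
o2: d²=50 ≤ ρ²=55; F_rep = 30·(-5,5)/50² = (-0.0600,0.0600)
F = F_att + ΣF_rep = (-10.0600,-13.6900)
Δp = p'−p = (-2.5150,-3.4225); α = Δx/Fx = (-503/200) / (-503/50) = 1/4
check: Δy/Fy = (-1369/400) / (-1369/100) = 1/4 ✓

α = 1/4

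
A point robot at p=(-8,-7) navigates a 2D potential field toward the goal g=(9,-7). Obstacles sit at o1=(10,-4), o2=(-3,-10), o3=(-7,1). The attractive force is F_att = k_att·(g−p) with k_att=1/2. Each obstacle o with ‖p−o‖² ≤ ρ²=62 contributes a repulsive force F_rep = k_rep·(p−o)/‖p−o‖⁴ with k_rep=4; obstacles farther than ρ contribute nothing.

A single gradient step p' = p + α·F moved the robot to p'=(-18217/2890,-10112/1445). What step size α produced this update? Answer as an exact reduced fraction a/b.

α = 1/5

F_att = 1/2·(g−p) = 1/2·(17,0) = (8.5000,0.0000)
o1: d²=333 > ρ²=62 → inactive
o2: d²=34 ≤ ρ²=62; F_rep = 4·(-5,3)/34² = (-0.0173,0.0104)
o3: d²=65 > ρ²=62 → inactive
F = F_att + ΣF_rep = (8.4827,0.0104)
Δp = p'−p = (1.6965,0.0021); α = Δx/Fx = (4903/2890) / (4903/578) = 1/5
check: Δy/Fy = (3/1445) / (3/289) = 1/5 ✓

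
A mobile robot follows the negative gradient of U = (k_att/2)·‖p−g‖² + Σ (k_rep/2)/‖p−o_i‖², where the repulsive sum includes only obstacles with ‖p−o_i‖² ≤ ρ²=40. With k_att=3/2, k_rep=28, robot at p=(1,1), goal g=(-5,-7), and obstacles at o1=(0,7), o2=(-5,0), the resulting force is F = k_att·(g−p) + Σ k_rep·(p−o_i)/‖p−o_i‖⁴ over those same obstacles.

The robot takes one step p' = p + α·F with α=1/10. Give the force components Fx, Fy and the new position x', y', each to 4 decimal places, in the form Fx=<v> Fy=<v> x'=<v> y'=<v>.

F_att = 3/2·(g−p) = 3/2·(-6,-8) = (-9.0000,-12.0000)
o1: d²=37 ≤ ρ²=40; F_rep = 28·(1,-6)/37² = (0.0205,-0.1227)
o2: d²=37 ≤ ρ²=40; F_rep = 28·(6,1)/37² = (0.1227,0.0205)
F = F_att + ΣF_rep = (-8.8568,-12.1023)
p' = p + 1/10·F = (0.1143,-0.2102)

Fx=-8.8568 Fy=-12.1023 x'=0.1143 y'=-0.2102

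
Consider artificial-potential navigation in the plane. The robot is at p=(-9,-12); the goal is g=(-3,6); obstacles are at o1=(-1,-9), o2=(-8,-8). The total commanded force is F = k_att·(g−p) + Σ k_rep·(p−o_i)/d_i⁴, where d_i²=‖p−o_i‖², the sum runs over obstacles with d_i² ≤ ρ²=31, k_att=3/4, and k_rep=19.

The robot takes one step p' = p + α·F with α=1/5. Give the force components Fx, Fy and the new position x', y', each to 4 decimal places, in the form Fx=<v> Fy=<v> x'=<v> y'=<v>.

F_att = 3/4·(g−p) = 3/4·(6,18) = (4.5000,13.5000)
o1: d²=73 > ρ²=31 → inactive
o2: d²=17 ≤ ρ²=31; F_rep = 19·(-1,-4)/17² = (-0.0657,-0.2630)
F = F_att + ΣF_rep = (4.4343,13.2370)
p' = p + 1/5·F = (-8.1131,-9.3526)

Fx=4.4343 Fy=13.2370 x'=-8.1131 y'=-9.3526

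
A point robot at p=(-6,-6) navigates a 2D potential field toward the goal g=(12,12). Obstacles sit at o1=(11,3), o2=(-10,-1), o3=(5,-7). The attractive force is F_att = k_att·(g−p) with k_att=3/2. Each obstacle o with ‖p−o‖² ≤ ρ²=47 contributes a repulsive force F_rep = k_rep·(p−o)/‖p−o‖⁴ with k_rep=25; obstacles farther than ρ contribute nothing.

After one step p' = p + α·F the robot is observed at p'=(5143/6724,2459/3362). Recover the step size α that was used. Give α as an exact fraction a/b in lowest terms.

α = 1/4

F_att = 3/2·(g−p) = 3/2·(18,18) = (27.0000,27.0000)
o1: d²=370 > ρ²=47 → inactive
o2: d²=41 ≤ ρ²=47; F_rep = 25·(4,-5)/41² = (0.0595,-0.0744)
o3: d²=122 > ρ²=47 → inactive
F = F_att + ΣF_rep = (27.0595,26.9256)
Δp = p'−p = (6.7649,6.7314); α = Δx/Fx = (45487/6724) / (45487/1681) = 1/4
check: Δy/Fy = (22631/3362) / (45262/1681) = 1/4 ✓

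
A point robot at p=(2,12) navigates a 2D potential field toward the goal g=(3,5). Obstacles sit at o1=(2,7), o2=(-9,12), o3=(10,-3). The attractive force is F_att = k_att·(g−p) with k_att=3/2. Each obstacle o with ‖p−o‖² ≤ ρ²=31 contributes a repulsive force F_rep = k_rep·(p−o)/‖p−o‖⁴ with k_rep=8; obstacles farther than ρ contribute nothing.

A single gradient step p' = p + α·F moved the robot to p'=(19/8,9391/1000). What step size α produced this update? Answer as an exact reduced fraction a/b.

α = 1/4

F_att = 3/2·(g−p) = 3/2·(1,-7) = (1.5000,-10.5000)
o1: d²=25 ≤ ρ²=31; F_rep = 8·(0,5)/25² = (0.0000,0.0640)
o2: d²=121 > ρ²=31 → inactive
o3: d²=289 > ρ²=31 → inactive
F = F_att + ΣF_rep = (1.5000,-10.4360)
Δp = p'−p = (0.3750,-2.6090); α = Δx/Fx = (3/8) / (3/2) = 1/4
check: Δy/Fy = (-2609/1000) / (-2609/250) = 1/4 ✓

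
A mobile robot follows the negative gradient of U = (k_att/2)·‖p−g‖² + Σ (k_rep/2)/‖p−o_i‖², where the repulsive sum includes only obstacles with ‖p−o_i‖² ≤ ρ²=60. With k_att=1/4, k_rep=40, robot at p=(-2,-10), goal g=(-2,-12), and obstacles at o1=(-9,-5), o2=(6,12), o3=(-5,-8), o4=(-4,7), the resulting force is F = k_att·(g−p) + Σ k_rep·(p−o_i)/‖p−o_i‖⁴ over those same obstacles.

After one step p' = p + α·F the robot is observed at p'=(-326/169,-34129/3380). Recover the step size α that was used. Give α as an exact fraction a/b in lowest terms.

α = 1/10

F_att = 1/4·(g−p) = 1/4·(0,-2) = (0.0000,-0.5000)
o1: d²=74 > ρ²=60 → inactive
o2: d²=548 > ρ²=60 → inactive
o3: d²=13 ≤ ρ²=60; F_rep = 40·(3,-2)/13² = (0.7101,-0.4734)
o4: d²=293 > ρ²=60 → inactive
F = F_att + ΣF_rep = (0.7101,-0.9734)
Δp = p'−p = (0.0710,-0.0973); α = Δx/Fx = (12/169) / (120/169) = 1/10
check: Δy/Fy = (-329/3380) / (-329/338) = 1/10 ✓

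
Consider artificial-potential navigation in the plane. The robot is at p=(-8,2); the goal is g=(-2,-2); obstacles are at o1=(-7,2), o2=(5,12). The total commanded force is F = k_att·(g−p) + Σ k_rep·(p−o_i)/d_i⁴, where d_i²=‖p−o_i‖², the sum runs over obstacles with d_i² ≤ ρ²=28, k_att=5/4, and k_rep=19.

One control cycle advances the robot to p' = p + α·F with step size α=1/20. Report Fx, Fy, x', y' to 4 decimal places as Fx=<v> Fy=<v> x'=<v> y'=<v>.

Fx=-11.5000 Fy=-5.0000 x'=-8.5750 y'=1.7500

F_att = 5/4·(g−p) = 5/4·(6,-4) = (7.5000,-5.0000)
o1: d²=1 ≤ ρ²=28; F_rep = 19·(-1,0)/1² = (-19.0000,0.0000)
o2: d²=269 > ρ²=28 → inactive
F = F_att + ΣF_rep = (-11.5000,-5.0000)
p' = p + 1/20·F = (-8.5750,1.7500)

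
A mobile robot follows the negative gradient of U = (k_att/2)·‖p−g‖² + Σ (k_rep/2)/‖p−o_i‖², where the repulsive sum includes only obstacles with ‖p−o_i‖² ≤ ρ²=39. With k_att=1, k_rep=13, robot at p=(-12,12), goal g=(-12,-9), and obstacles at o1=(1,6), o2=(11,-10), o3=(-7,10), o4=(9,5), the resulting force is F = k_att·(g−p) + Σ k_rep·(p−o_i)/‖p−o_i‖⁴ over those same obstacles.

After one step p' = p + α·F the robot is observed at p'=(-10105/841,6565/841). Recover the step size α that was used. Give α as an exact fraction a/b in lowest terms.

α = 1/5

F_att = 1·(g−p) = 1·(0,-21) = (0.0000,-21.0000)
o1: d²=205 > ρ²=39 → inactive
o2: d²=1013 > ρ²=39 → inactive
o3: d²=29 ≤ ρ²=39; F_rep = 13·(-5,2)/29² = (-0.0773,0.0309)
o4: d²=490 > ρ²=39 → inactive
F = F_att + ΣF_rep = (-0.0773,-20.9691)
Δp = p'−p = (-0.0155,-4.1938); α = Δx/Fx = (-13/841) / (-65/841) = 1/5
check: Δy/Fy = (-3527/841) / (-17635/841) = 1/5 ✓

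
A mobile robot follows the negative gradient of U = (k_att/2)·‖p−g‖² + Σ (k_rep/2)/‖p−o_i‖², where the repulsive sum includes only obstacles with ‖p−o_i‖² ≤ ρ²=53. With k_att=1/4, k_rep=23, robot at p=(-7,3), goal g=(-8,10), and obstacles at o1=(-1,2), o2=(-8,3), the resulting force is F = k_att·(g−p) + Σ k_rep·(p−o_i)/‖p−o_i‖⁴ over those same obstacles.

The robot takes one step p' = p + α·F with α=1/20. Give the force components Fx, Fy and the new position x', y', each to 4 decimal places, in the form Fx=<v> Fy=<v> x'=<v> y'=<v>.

Fx=22.6492 Fy=1.7668 x'=-5.8675 y'=3.0883

F_att = 1/4·(g−p) = 1/4·(-1,7) = (-0.2500,1.7500)
o1: d²=37 ≤ ρ²=53; F_rep = 23·(-6,1)/37² = (-0.1008,0.0168)
o2: d²=1 ≤ ρ²=53; F_rep = 23·(1,0)/1² = (23.0000,0.0000)
F = F_att + ΣF_rep = (22.6492,1.7668)
p' = p + 1/20·F = (-5.8675,3.0883)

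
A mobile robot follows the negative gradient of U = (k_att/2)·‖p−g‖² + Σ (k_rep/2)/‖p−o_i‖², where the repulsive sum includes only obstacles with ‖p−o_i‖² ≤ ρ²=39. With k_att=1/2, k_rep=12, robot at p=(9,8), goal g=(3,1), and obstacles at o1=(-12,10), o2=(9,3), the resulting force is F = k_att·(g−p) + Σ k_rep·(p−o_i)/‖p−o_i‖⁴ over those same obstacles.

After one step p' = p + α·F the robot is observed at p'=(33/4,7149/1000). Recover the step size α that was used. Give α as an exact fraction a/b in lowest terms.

F_att = 1/2·(g−p) = 1/2·(-6,-7) = (-3.0000,-3.5000)
o1: d²=445 > ρ²=39 → inactive
o2: d²=25 ≤ ρ²=39; F_rep = 12·(0,5)/25² = (0.0000,0.0960)
F = F_att + ΣF_rep = (-3.0000,-3.4040)
Δp = p'−p = (-0.7500,-0.8510); α = Δx/Fx = (-3/4) / (-3) = 1/4
check: Δy/Fy = (-851/1000) / (-851/250) = 1/4 ✓

α = 1/4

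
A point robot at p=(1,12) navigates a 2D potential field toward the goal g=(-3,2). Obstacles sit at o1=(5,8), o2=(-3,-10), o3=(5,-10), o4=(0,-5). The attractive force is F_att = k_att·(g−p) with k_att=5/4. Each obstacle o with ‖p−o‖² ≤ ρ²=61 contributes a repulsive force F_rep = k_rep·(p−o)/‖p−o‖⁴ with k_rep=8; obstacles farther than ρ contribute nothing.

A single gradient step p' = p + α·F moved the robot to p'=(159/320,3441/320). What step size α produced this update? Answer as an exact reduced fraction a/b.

α = 1/10

F_att = 5/4·(g−p) = 5/4·(-4,-10) = (-5.0000,-12.5000)
o1: d²=32 ≤ ρ²=61; F_rep = 8·(-4,4)/32² = (-0.0312,0.0312)
o2: d²=500 > ρ²=61 → inactive
o3: d²=500 > ρ²=61 → inactive
o4: d²=290 > ρ²=61 → inactive
F = F_att + ΣF_rep = (-5.0312,-12.4688)
Δp = p'−p = (-0.5031,-1.2469); α = Δx/Fx = (-161/320) / (-161/32) = 1/10
check: Δy/Fy = (-399/320) / (-399/32) = 1/10 ✓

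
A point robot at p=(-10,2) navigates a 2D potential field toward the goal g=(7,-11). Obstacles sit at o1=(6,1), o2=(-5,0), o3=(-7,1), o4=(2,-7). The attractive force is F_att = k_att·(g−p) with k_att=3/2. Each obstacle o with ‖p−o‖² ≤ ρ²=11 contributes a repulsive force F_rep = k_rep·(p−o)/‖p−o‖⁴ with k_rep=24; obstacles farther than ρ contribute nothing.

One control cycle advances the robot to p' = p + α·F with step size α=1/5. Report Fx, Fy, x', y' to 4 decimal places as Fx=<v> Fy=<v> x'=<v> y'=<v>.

Fx=24.7800 Fy=-19.2600 x'=-5.0440 y'=-1.8520

F_att = 3/2·(g−p) = 3/2·(17,-13) = (25.5000,-19.5000)
o1: d²=257 > ρ²=11 → inactive
o2: d²=29 > ρ²=11 → inactive
o3: d²=10 ≤ ρ²=11; F_rep = 24·(-3,1)/10² = (-0.7200,0.2400)
o4: d²=225 > ρ²=11 → inactive
F = F_att + ΣF_rep = (24.7800,-19.2600)
p' = p + 1/5·F = (-5.0440,-1.8520)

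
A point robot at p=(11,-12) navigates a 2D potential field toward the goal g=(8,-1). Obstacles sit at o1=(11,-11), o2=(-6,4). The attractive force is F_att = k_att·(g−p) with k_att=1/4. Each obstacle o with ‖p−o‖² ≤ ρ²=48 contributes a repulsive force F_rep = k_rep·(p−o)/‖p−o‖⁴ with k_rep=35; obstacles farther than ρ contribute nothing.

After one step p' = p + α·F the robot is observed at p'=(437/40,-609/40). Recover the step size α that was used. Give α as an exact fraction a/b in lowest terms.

F_att = 1/4·(g−p) = 1/4·(-3,11) = (-0.7500,2.7500)
o1: d²=1 ≤ ρ²=48; F_rep = 35·(0,-1)/1² = (0.0000,-35.0000)
o2: d²=545 > ρ²=48 → inactive
F = F_att + ΣF_rep = (-0.7500,-32.2500)
Δp = p'−p = (-0.0750,-3.2250); α = Δx/Fx = (-3/40) / (-3/4) = 1/10
check: Δy/Fy = (-129/40) / (-129/4) = 1/10 ✓

α = 1/10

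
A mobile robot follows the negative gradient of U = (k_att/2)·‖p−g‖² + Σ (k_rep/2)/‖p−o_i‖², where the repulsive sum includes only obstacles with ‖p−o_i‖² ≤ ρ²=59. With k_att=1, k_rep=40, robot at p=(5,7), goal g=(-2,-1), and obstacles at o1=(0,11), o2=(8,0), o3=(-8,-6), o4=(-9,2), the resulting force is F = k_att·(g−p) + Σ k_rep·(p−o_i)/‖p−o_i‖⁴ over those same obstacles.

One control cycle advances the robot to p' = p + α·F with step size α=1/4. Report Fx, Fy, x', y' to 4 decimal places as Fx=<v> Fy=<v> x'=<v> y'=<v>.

F_att = 1·(g−p) = 1·(-7,-8) = (-7.0000,-8.0000)
o1: d²=41 ≤ ρ²=59; F_rep = 40·(5,-4)/41² = (0.1190,-0.0952)
o2: d²=58 ≤ ρ²=59; F_rep = 40·(-3,7)/58² = (-0.0357,0.0832)
o3: d²=338 > ρ²=59 → inactive
o4: d²=221 > ρ²=59 → inactive
F = F_att + ΣF_rep = (-6.9167,-8.0119)
p' = p + 1/4·F = (3.2708,4.9970)

Fx=-6.9167 Fy=-8.0119 x'=3.2708 y'=4.9970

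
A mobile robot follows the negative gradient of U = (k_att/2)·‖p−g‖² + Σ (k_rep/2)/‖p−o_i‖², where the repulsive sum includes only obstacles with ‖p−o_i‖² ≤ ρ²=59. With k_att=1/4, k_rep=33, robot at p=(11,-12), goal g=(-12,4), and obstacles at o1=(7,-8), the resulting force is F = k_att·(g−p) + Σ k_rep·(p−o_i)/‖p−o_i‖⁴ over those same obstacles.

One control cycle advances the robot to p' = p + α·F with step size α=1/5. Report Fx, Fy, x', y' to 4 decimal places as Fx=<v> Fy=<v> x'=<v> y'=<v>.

F_att = 1/4·(g−p) = 1/4·(-23,16) = (-5.7500,4.0000)
o1: d²=32 ≤ ρ²=59; F_rep = 33·(4,-4)/32² = (0.1289,-0.1289)
F = F_att + ΣF_rep = (-5.6211,3.8711)
p' = p + 1/5·F = (9.8758,-11.2258)

Fx=-5.6211 Fy=3.8711 x'=9.8758 y'=-11.2258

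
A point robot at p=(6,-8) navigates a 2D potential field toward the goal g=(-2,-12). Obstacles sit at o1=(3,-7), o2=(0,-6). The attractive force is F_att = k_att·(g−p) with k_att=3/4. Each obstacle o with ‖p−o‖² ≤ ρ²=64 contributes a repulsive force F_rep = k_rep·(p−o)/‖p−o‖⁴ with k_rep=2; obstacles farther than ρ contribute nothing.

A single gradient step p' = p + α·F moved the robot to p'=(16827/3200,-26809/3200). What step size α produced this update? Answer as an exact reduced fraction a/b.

α = 1/8

F_att = 3/4·(g−p) = 3/4·(-8,-4) = (-6.0000,-3.0000)
o1: d²=10 ≤ ρ²=64; F_rep = 2·(3,-1)/10² = (0.0600,-0.0200)
o2: d²=40 ≤ ρ²=64; F_rep = 2·(6,-2)/40² = (0.0075,-0.0025)
F = F_att + ΣF_rep = (-5.9325,-3.0225)
Δp = p'−p = (-0.7416,-0.3778); α = Δx/Fx = (-2373/3200) / (-2373/400) = 1/8
check: Δy/Fy = (-1209/3200) / (-1209/400) = 1/8 ✓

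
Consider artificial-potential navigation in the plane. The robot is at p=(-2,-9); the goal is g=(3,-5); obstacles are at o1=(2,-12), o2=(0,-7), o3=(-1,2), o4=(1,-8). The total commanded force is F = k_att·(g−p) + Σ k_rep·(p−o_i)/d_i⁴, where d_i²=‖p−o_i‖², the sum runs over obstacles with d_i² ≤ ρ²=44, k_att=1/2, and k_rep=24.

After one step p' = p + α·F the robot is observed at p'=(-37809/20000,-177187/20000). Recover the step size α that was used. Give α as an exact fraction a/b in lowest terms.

α = 1/8

F_att = 1/2·(g−p) = 1/2·(5,4) = (2.5000,2.0000)
o1: d²=25 ≤ ρ²=44; F_rep = 24·(-4,3)/25² = (-0.1536,0.1152)
o2: d²=8 ≤ ρ²=44; F_rep = 24·(-2,-2)/8² = (-0.7500,-0.7500)
o3: d²=122 > ρ²=44 → inactive
o4: d²=10 ≤ ρ²=44; F_rep = 24·(-3,-1)/10² = (-0.7200,-0.2400)
F = F_att + ΣF_rep = (0.8764,1.1252)
Δp = p'−p = (0.1095,0.1406); α = Δx/Fx = (2191/20000) / (2191/2500) = 1/8
check: Δy/Fy = (2813/20000) / (2813/2500) = 1/8 ✓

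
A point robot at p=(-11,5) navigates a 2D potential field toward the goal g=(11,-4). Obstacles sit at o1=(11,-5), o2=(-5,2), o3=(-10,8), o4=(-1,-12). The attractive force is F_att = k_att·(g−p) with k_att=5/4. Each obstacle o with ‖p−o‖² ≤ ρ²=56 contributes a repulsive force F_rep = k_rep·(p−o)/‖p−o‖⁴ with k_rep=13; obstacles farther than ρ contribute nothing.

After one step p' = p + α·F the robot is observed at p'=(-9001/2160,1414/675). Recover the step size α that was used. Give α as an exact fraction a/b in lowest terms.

α = 1/4

F_att = 5/4·(g−p) = 5/4·(22,-9) = (27.5000,-11.2500)
o1: d²=584 > ρ²=56 → inactive
o2: d²=45 ≤ ρ²=56; F_rep = 13·(-6,3)/45² = (-0.0385,0.0193)
o3: d²=10 ≤ ρ²=56; F_rep = 13·(-1,-3)/10² = (-0.1300,-0.3900)
o4: d²=389 > ρ²=56 → inactive
F = F_att + ΣF_rep = (27.3315,-11.6207)
Δp = p'−p = (6.8329,-2.9052); α = Δx/Fx = (14759/2160) / (14759/540) = 1/4
check: Δy/Fy = (-1961/675) / (-7844/675) = 1/4 ✓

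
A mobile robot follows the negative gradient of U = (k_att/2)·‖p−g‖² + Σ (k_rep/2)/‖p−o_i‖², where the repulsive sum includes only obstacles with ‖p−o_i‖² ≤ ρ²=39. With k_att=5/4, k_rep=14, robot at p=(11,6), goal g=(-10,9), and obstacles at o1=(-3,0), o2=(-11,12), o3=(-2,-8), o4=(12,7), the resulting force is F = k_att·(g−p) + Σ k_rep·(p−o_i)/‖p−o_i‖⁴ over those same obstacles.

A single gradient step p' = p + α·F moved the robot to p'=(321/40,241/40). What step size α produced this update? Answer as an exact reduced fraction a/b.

F_att = 5/4·(g−p) = 5/4·(-21,3) = (-26.2500,3.7500)
o1: d²=232 > ρ²=39 → inactive
o2: d²=520 > ρ²=39 → inactive
o3: d²=365 > ρ²=39 → inactive
o4: d²=2 ≤ ρ²=39; F_rep = 14·(-1,-1)/2² = (-3.5000,-3.5000)
F = F_att + ΣF_rep = (-29.7500,0.2500)
Δp = p'−p = (-2.9750,0.0250); α = Δx/Fx = (-119/40) / (-119/4) = 1/10
check: Δy/Fy = (1/40) / (1/4) = 1/10 ✓

α = 1/10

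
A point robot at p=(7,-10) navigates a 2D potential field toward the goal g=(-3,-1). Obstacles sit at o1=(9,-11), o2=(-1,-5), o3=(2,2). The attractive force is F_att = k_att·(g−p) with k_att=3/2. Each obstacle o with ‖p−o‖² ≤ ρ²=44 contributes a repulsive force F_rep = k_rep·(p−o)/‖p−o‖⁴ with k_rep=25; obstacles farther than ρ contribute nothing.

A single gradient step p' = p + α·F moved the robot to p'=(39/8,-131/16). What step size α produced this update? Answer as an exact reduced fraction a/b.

α = 1/8

F_att = 3/2·(g−p) = 3/2·(-10,9) = (-15.0000,13.5000)
o1: d²=5 ≤ ρ²=44; F_rep = 25·(-2,1)/5² = (-2.0000,1.0000)
o2: d²=89 > ρ²=44 → inactive
o3: d²=169 > ρ²=44 → inactive
F = F_att + ΣF_rep = (-17.0000,14.5000)
Δp = p'−p = (-2.1250,1.8125); α = Δx/Fx = (-17/8) / (-17) = 1/8
check: Δy/Fy = (29/16) / (29/2) = 1/8 ✓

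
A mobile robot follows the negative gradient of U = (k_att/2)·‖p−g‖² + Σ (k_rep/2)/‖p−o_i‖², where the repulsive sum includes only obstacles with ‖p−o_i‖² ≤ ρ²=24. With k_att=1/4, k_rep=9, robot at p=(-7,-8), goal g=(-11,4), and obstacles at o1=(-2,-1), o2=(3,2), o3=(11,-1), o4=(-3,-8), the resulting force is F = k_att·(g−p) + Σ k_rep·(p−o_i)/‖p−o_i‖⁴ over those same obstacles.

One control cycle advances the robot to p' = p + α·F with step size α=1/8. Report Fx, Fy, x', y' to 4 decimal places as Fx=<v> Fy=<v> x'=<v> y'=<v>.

F_att = 1/4·(g−p) = 1/4·(-4,12) = (-1.0000,3.0000)
o1: d²=74 > ρ²=24 → inactive
o2: d²=200 > ρ²=24 → inactive
o3: d²=373 > ρ²=24 → inactive
o4: d²=16 ≤ ρ²=24; F_rep = 9·(-4,0)/16² = (-0.1406,0.0000)
F = F_att + ΣF_rep = (-1.1406,3.0000)
p' = p + 1/8·F = (-7.1426,-7.6250)

Fx=-1.1406 Fy=3.0000 x'=-7.1426 y'=-7.6250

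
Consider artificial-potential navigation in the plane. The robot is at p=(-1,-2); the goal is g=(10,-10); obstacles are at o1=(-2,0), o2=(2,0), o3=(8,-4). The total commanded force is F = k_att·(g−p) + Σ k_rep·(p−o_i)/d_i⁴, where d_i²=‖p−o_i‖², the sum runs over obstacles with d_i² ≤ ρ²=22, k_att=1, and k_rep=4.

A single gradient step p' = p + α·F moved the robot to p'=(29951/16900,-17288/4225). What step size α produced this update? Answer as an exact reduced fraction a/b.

F_att = 1·(g−p) = 1·(11,-8) = (11.0000,-8.0000)
o1: d²=5 ≤ ρ²=22; F_rep = 4·(1,-2)/5² = (0.1600,-0.3200)
o2: d²=13 ≤ ρ²=22; F_rep = 4·(-3,-2)/13² = (-0.0710,-0.0473)
o3: d²=85 > ρ²=22 → inactive
F = F_att + ΣF_rep = (11.0890,-8.3673)
Δp = p'−p = (2.7722,-2.0918); α = Δx/Fx = (46851/16900) / (46851/4225) = 1/4
check: Δy/Fy = (-8838/4225) / (-35352/4225) = 1/4 ✓

α = 1/4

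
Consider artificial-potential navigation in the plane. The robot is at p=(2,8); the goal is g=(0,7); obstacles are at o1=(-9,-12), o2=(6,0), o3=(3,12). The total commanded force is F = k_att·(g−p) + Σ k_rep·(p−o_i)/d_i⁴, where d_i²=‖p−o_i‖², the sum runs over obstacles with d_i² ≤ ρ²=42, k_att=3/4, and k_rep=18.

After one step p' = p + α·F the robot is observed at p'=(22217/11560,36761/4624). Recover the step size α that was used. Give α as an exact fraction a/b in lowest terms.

F_att = 3/4·(g−p) = 3/4·(-2,-1) = (-1.5000,-0.7500)
o1: d²=521 > ρ²=42 → inactive
o2: d²=80 > ρ²=42 → inactive
o3: d²=17 ≤ ρ²=42; F_rep = 18·(-1,-4)/17² = (-0.0623,-0.2491)
F = F_att + ΣF_rep = (-1.5623,-0.9991)
Δp = p'−p = (-0.0781,-0.0500); α = Δx/Fx = (-903/11560) / (-903/578) = 1/20
check: Δy/Fy = (-231/4624) / (-1155/1156) = 1/20 ✓

α = 1/20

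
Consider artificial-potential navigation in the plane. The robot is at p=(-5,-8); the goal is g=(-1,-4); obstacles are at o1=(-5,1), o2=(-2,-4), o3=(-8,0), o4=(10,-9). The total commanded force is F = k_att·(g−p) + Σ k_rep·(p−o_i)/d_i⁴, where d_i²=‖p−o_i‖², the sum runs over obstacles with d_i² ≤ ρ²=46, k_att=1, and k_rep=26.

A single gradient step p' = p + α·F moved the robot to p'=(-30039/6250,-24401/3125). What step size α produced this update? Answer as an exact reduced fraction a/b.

α = 1/20

F_att = 1·(g−p) = 1·(4,4) = (4.0000,4.0000)
o1: d²=81 > ρ²=46 → inactive
o2: d²=25 ≤ ρ²=46; F_rep = 26·(-3,-4)/25² = (-0.1248,-0.1664)
o3: d²=73 > ρ²=46 → inactive
o4: d²=226 > ρ²=46 → inactive
F = F_att + ΣF_rep = (3.8752,3.8336)
Δp = p'−p = (0.1938,0.1917); α = Δx/Fx = (1211/6250) / (2422/625) = 1/20
check: Δy/Fy = (599/3125) / (2396/625) = 1/20 ✓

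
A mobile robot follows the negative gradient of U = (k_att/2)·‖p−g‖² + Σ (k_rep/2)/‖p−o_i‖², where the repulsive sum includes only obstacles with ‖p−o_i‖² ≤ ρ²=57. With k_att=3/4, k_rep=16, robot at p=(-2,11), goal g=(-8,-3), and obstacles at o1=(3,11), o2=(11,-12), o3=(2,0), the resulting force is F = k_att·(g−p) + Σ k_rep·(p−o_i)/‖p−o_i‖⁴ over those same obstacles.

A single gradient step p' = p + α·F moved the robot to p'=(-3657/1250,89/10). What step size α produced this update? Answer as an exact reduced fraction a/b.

F_att = 3/4·(g−p) = 3/4·(-6,-14) = (-4.5000,-10.5000)
o1: d²=25 ≤ ρ²=57; F_rep = 16·(-5,0)/25² = (-0.1280,0.0000)
o2: d²=698 > ρ²=57 → inactive
o3: d²=137 > ρ²=57 → inactive
F = F_att + ΣF_rep = (-4.6280,-10.5000)
Δp = p'−p = (-0.9256,-2.1000); α = Δx/Fx = (-1157/1250) / (-1157/250) = 1/5
check: Δy/Fy = (-21/10) / (-21/2) = 1/5 ✓

α = 1/5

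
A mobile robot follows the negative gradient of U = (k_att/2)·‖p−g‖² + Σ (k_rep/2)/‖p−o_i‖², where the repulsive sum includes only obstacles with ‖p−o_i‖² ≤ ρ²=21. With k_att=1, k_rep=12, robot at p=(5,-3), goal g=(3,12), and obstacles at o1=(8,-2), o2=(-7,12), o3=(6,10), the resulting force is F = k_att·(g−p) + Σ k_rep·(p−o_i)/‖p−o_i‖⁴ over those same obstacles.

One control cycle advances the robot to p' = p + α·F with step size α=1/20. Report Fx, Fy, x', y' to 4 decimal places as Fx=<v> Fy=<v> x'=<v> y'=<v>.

Fx=-2.3600 Fy=14.8800 x'=4.8820 y'=-2.2560

F_att = 1·(g−p) = 1·(-2,15) = (-2.0000,15.0000)
o1: d²=10 ≤ ρ²=21; F_rep = 12·(-3,-1)/10² = (-0.3600,-0.1200)
o2: d²=369 > ρ²=21 → inactive
o3: d²=170 > ρ²=21 → inactive
F = F_att + ΣF_rep = (-2.3600,14.8800)
p' = p + 1/20·F = (4.8820,-2.2560)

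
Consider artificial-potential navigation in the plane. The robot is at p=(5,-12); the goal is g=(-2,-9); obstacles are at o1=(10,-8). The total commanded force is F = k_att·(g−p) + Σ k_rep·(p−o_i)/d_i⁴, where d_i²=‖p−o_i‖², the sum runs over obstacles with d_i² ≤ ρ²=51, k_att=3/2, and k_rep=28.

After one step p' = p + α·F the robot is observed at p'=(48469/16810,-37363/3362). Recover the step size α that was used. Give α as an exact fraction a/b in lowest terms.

α = 1/5

F_att = 3/2·(g−p) = 3/2·(-7,3) = (-10.5000,4.5000)
o1: d²=41 ≤ ρ²=51; F_rep = 28·(-5,-4)/41² = (-0.0833,-0.0666)
F = F_att + ΣF_rep = (-10.5833,4.4334)
Δp = p'−p = (-2.1167,0.8867); α = Δx/Fx = (-35581/16810) / (-35581/3362) = 1/5
check: Δy/Fy = (2981/3362) / (14905/3362) = 1/5 ✓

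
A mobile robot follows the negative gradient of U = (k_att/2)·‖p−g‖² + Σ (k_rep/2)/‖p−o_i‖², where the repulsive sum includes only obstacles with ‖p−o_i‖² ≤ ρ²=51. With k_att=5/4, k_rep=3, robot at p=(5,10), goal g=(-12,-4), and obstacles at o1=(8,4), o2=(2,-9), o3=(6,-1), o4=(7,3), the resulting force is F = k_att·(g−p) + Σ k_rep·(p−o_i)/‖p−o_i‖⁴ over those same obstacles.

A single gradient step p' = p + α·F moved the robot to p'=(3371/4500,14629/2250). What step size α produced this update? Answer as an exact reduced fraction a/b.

F_att = 5/4·(g−p) = 5/4·(-17,-14) = (-21.2500,-17.5000)
o1: d²=45 ≤ ρ²=51; F_rep = 3·(-3,6)/45² = (-0.0044,0.0089)
o2: d²=370 > ρ²=51 → inactive
o3: d²=122 > ρ²=51 → inactive
o4: d²=53 > ρ²=51 → inactive
F = F_att + ΣF_rep = (-21.2544,-17.4911)
Δp = p'−p = (-4.2509,-3.4982); α = Δx/Fx = (-19129/4500) / (-19129/900) = 1/5
check: Δy/Fy = (-7871/2250) / (-7871/450) = 1/5 ✓

α = 1/5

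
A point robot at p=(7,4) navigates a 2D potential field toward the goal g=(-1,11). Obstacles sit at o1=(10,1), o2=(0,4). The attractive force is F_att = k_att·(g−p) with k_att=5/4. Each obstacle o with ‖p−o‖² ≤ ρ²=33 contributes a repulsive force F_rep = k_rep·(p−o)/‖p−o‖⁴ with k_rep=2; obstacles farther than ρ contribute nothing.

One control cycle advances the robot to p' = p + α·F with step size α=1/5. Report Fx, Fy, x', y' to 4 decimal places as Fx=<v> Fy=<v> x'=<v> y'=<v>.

Fx=-10.0185 Fy=8.7685 x'=4.9963 y'=5.7537

F_att = 5/4·(g−p) = 5/4·(-8,7) = (-10.0000,8.7500)
o1: d²=18 ≤ ρ²=33; F_rep = 2·(-3,3)/18² = (-0.0185,0.0185)
o2: d²=49 > ρ²=33 → inactive
F = F_att + ΣF_rep = (-10.0185,8.7685)
p' = p + 1/5·F = (4.9963,5.7537)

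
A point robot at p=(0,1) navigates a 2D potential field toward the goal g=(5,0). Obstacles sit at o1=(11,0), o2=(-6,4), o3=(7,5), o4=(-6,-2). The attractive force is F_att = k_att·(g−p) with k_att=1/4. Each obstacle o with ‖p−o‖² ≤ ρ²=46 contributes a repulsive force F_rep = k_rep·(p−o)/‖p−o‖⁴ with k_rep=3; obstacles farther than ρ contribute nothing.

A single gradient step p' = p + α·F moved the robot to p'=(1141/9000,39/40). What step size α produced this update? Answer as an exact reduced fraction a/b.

α = 1/10

F_att = 1/4·(g−p) = 1/4·(5,-1) = (1.2500,-0.2500)
o1: d²=122 > ρ²=46 → inactive
o2: d²=45 ≤ ρ²=46; F_rep = 3·(6,-3)/45² = (0.0089,-0.0044)
o3: d²=65 > ρ²=46 → inactive
o4: d²=45 ≤ ρ²=46; F_rep = 3·(6,3)/45² = (0.0089,0.0044)
F = F_att + ΣF_rep = (1.2678,-0.2500)
Δp = p'−p = (0.1268,-0.0250); α = Δx/Fx = (1141/9000) / (1141/900) = 1/10
check: Δy/Fy = (-1/40) / (-1/4) = 1/10 ✓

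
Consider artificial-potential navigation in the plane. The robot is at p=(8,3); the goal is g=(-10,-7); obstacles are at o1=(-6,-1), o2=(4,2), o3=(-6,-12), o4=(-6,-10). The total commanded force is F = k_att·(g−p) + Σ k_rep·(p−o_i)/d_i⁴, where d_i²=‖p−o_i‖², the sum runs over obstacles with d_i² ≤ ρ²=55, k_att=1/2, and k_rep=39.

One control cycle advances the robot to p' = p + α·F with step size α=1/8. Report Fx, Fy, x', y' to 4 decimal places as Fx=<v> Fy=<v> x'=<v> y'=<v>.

Fx=-8.4602 Fy=-4.8651 x'=6.9425 y'=2.3919

F_att = 1/2·(g−p) = 1/2·(-18,-10) = (-9.0000,-5.0000)
o1: d²=212 > ρ²=55 → inactive
o2: d²=17 ≤ ρ²=55; F_rep = 39·(4,1)/17² = (0.5398,0.1349)
o3: d²=421 > ρ²=55 → inactive
o4: d²=365 > ρ²=55 → inactive
F = F_att + ΣF_rep = (-8.4602,-4.8651)
p' = p + 1/8·F = (6.9425,2.3919)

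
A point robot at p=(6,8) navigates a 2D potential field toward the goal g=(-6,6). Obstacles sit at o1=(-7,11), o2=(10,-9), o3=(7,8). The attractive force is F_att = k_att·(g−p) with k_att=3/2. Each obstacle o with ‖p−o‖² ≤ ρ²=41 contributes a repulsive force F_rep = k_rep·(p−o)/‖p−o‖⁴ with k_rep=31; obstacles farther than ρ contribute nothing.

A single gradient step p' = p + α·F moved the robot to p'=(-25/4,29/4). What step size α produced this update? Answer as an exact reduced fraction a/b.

α = 1/4

F_att = 3/2·(g−p) = 3/2·(-12,-2) = (-18.0000,-3.0000)
o1: d²=178 > ρ²=41 → inactive
o2: d²=305 > ρ²=41 → inactive
o3: d²=1 ≤ ρ²=41; F_rep = 31·(-1,0)/1² = (-31.0000,0.0000)
F = F_att + ΣF_rep = (-49.0000,-3.0000)
Δp = p'−p = (-12.2500,-0.7500); α = Δx/Fx = (-49/4) / (-49) = 1/4
check: Δy/Fy = (-3/4) / (-3) = 1/4 ✓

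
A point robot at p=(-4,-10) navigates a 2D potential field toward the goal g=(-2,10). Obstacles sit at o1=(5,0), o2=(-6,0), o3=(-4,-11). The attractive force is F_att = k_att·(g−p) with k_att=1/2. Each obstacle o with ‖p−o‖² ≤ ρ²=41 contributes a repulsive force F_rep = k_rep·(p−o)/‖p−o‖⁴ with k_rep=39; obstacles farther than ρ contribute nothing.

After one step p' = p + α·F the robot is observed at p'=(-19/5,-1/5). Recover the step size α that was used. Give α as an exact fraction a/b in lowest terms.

α = 1/5

F_att = 1/2·(g−p) = 1/2·(2,20) = (1.0000,10.0000)
o1: d²=181 > ρ²=41 → inactive
o2: d²=104 > ρ²=41 → inactive
o3: d²=1 ≤ ρ²=41; F_rep = 39·(0,1)/1² = (0.0000,39.0000)
F = F_att + ΣF_rep = (1.0000,49.0000)
Δp = p'−p = (0.2000,9.8000); α = Δx/Fx = (1/5) / (1) = 1/5
check: Δy/Fy = (49/5) / (49) = 1/5 ✓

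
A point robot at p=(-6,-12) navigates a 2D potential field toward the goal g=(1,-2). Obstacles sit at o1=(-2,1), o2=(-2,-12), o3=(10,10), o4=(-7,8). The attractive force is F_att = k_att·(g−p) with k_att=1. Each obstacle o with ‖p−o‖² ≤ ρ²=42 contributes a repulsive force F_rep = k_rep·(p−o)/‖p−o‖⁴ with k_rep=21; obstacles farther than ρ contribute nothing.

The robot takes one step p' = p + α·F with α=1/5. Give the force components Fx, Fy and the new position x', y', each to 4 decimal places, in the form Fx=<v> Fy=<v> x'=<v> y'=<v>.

F_att = 1·(g−p) = 1·(7,10) = (7.0000,10.0000)
o1: d²=185 > ρ²=42 → inactive
o2: d²=16 ≤ ρ²=42; F_rep = 21·(-4,0)/16² = (-0.3281,0.0000)
o3: d²=740 > ρ²=42 → inactive
o4: d²=401 > ρ²=42 → inactive
F = F_att + ΣF_rep = (6.6719,10.0000)
p' = p + 1/5·F = (-4.6656,-10.0000)

Fx=6.6719 Fy=10.0000 x'=-4.6656 y'=-10.0000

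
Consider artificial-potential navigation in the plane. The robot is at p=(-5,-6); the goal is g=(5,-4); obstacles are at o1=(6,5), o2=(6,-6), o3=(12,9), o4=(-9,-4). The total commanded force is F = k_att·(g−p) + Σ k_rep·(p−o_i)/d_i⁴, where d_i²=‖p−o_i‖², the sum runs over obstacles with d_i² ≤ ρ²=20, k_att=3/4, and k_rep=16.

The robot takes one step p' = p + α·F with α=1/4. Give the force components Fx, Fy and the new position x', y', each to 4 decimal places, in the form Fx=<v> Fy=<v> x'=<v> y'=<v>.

Fx=7.6600 Fy=1.4200 x'=-3.0850 y'=-5.6450

F_att = 3/4·(g−p) = 3/4·(10,2) = (7.5000,1.5000)
o1: d²=242 > ρ²=20 → inactive
o2: d²=121 > ρ²=20 → inactive
o3: d²=514 > ρ²=20 → inactive
o4: d²=20 ≤ ρ²=20; F_rep = 16·(4,-2)/20² = (0.1600,-0.0800)
F = F_att + ΣF_rep = (7.6600,1.4200)
p' = p + 1/4·F = (-3.0850,-5.6450)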